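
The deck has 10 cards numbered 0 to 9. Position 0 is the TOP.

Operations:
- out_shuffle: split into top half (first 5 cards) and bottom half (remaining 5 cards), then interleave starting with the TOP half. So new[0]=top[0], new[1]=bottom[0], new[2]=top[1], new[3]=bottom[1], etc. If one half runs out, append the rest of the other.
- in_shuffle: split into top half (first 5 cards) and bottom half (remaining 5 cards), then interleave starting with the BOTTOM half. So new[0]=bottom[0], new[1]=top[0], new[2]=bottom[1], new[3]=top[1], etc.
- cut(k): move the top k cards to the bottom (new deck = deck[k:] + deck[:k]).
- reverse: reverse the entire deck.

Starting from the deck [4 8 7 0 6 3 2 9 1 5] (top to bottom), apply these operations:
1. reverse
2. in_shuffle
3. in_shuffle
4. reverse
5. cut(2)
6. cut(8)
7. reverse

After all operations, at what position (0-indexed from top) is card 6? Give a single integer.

Answer: 1

Derivation:
After op 1 (reverse): [5 1 9 2 3 6 0 7 8 4]
After op 2 (in_shuffle): [6 5 0 1 7 9 8 2 4 3]
After op 3 (in_shuffle): [9 6 8 5 2 0 4 1 3 7]
After op 4 (reverse): [7 3 1 4 0 2 5 8 6 9]
After op 5 (cut(2)): [1 4 0 2 5 8 6 9 7 3]
After op 6 (cut(8)): [7 3 1 4 0 2 5 8 6 9]
After op 7 (reverse): [9 6 8 5 2 0 4 1 3 7]
Card 6 is at position 1.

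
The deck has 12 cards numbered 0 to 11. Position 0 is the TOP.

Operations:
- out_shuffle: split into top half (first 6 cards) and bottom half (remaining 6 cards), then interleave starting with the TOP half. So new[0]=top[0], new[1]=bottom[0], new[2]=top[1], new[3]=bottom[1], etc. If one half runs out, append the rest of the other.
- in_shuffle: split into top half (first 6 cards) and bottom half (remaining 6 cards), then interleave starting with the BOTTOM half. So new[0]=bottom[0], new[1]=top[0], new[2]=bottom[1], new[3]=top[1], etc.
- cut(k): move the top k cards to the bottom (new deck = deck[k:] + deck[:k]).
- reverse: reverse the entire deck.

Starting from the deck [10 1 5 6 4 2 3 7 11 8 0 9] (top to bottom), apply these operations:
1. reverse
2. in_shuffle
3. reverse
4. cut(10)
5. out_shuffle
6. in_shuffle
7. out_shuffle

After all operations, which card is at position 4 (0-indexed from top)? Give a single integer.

Answer: 6

Derivation:
After op 1 (reverse): [9 0 8 11 7 3 2 4 6 5 1 10]
After op 2 (in_shuffle): [2 9 4 0 6 8 5 11 1 7 10 3]
After op 3 (reverse): [3 10 7 1 11 5 8 6 0 4 9 2]
After op 4 (cut(10)): [9 2 3 10 7 1 11 5 8 6 0 4]
After op 5 (out_shuffle): [9 11 2 5 3 8 10 6 7 0 1 4]
After op 6 (in_shuffle): [10 9 6 11 7 2 0 5 1 3 4 8]
After op 7 (out_shuffle): [10 0 9 5 6 1 11 3 7 4 2 8]
Position 4: card 6.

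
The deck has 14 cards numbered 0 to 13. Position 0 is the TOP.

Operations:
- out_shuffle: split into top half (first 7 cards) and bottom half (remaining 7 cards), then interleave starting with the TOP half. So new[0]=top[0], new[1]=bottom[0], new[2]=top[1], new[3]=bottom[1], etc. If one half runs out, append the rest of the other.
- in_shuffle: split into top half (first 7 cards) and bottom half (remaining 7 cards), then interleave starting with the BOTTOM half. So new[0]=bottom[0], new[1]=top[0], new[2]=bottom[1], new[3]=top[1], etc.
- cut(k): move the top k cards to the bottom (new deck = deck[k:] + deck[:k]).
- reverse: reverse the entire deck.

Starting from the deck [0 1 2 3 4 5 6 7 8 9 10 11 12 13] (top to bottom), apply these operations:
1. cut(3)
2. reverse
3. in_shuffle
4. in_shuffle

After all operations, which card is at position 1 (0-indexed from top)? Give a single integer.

Answer: 9

Derivation:
After op 1 (cut(3)): [3 4 5 6 7 8 9 10 11 12 13 0 1 2]
After op 2 (reverse): [2 1 0 13 12 11 10 9 8 7 6 5 4 3]
After op 3 (in_shuffle): [9 2 8 1 7 0 6 13 5 12 4 11 3 10]
After op 4 (in_shuffle): [13 9 5 2 12 8 4 1 11 7 3 0 10 6]
Position 1: card 9.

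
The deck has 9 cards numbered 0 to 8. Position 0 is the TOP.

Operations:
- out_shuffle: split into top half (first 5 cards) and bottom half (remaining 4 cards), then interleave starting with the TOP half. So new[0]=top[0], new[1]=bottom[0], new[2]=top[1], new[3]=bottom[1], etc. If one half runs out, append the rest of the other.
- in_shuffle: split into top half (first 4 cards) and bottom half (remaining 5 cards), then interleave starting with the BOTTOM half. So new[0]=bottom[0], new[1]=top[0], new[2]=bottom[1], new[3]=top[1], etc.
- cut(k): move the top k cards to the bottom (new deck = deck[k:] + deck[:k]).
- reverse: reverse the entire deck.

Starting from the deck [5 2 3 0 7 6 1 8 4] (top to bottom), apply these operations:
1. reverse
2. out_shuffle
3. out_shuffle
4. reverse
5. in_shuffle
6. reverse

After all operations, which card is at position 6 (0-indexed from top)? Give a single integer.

After op 1 (reverse): [4 8 1 6 7 0 3 2 5]
After op 2 (out_shuffle): [4 0 8 3 1 2 6 5 7]
After op 3 (out_shuffle): [4 2 0 6 8 5 3 7 1]
After op 4 (reverse): [1 7 3 5 8 6 0 2 4]
After op 5 (in_shuffle): [8 1 6 7 0 3 2 5 4]
After op 6 (reverse): [4 5 2 3 0 7 6 1 8]
Position 6: card 6.

Answer: 6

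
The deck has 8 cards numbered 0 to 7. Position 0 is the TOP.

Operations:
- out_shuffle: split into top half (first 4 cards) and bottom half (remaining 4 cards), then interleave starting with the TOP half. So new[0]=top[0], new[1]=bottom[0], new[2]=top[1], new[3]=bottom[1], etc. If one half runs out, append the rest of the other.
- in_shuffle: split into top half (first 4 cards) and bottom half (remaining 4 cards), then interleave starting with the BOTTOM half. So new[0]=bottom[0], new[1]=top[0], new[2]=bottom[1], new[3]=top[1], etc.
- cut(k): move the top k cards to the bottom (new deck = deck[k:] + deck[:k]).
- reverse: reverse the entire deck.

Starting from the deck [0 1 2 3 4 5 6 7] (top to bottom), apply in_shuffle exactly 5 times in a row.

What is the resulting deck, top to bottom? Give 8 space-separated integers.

Answer: 1 3 5 7 0 2 4 6

Derivation:
After op 1 (in_shuffle): [4 0 5 1 6 2 7 3]
After op 2 (in_shuffle): [6 4 2 0 7 5 3 1]
After op 3 (in_shuffle): [7 6 5 4 3 2 1 0]
After op 4 (in_shuffle): [3 7 2 6 1 5 0 4]
After op 5 (in_shuffle): [1 3 5 7 0 2 4 6]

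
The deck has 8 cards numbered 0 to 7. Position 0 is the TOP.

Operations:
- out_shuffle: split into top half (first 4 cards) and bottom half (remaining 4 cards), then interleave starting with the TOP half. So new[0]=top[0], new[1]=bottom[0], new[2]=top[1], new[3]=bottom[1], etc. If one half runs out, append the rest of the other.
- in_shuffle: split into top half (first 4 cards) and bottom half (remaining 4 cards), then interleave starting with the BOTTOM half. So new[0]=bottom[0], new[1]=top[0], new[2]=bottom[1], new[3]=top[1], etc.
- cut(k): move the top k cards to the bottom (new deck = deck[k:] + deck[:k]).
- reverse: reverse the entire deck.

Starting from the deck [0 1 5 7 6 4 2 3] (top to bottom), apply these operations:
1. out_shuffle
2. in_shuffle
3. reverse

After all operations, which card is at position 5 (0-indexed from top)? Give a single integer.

After op 1 (out_shuffle): [0 6 1 4 5 2 7 3]
After op 2 (in_shuffle): [5 0 2 6 7 1 3 4]
After op 3 (reverse): [4 3 1 7 6 2 0 5]
Position 5: card 2.

Answer: 2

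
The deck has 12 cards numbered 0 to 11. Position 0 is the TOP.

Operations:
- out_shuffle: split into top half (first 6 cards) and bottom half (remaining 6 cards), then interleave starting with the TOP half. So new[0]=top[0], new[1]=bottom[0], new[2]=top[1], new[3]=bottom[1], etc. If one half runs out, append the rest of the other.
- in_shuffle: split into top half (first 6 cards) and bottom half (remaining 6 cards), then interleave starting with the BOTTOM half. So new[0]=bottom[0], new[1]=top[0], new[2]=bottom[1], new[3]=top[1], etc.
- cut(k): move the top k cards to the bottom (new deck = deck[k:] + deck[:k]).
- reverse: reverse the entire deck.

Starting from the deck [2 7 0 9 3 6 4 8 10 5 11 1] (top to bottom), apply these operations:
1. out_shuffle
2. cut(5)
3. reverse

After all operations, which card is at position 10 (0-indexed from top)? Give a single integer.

Answer: 9

Derivation:
After op 1 (out_shuffle): [2 4 7 8 0 10 9 5 3 11 6 1]
After op 2 (cut(5)): [10 9 5 3 11 6 1 2 4 7 8 0]
After op 3 (reverse): [0 8 7 4 2 1 6 11 3 5 9 10]
Position 10: card 9.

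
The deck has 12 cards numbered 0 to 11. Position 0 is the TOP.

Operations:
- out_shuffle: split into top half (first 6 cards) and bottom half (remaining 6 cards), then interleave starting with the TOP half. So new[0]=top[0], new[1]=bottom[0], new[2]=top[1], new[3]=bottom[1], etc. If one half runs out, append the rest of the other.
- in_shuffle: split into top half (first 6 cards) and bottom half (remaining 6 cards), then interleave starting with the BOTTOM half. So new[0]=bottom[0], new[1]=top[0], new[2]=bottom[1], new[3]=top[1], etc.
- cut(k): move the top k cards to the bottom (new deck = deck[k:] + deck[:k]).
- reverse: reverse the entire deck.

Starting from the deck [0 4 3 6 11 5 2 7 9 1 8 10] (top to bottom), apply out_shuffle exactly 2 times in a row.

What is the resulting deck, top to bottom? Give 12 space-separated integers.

Answer: 0 6 2 1 4 11 7 8 3 5 9 10

Derivation:
After op 1 (out_shuffle): [0 2 4 7 3 9 6 1 11 8 5 10]
After op 2 (out_shuffle): [0 6 2 1 4 11 7 8 3 5 9 10]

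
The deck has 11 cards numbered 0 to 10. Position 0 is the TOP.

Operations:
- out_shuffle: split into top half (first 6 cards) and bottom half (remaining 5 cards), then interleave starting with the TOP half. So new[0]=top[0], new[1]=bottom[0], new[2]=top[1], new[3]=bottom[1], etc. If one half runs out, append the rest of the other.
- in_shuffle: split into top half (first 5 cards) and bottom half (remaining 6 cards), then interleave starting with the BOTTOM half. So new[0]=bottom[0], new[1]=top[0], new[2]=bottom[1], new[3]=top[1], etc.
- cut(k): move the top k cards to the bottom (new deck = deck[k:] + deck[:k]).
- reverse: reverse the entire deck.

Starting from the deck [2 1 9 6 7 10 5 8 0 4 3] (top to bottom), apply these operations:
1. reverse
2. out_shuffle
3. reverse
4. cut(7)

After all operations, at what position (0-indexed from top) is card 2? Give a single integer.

After op 1 (reverse): [3 4 0 8 5 10 7 6 9 1 2]
After op 2 (out_shuffle): [3 7 4 6 0 9 8 1 5 2 10]
After op 3 (reverse): [10 2 5 1 8 9 0 6 4 7 3]
After op 4 (cut(7)): [6 4 7 3 10 2 5 1 8 9 0]
Card 2 is at position 5.

Answer: 5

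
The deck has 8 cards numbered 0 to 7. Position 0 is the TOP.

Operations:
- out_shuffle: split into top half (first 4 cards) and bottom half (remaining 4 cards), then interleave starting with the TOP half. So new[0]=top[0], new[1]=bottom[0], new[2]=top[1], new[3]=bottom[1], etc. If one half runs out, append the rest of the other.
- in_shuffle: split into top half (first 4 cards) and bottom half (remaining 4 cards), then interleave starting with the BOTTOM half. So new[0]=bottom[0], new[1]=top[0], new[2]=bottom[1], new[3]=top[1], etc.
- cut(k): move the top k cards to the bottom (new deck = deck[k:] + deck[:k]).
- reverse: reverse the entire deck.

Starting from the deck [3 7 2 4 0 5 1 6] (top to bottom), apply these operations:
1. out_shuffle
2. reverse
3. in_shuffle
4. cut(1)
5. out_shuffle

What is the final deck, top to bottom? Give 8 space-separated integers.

Answer: 6 1 7 3 4 2 0 5

Derivation:
After op 1 (out_shuffle): [3 0 7 5 2 1 4 6]
After op 2 (reverse): [6 4 1 2 5 7 0 3]
After op 3 (in_shuffle): [5 6 7 4 0 1 3 2]
After op 4 (cut(1)): [6 7 4 0 1 3 2 5]
After op 5 (out_shuffle): [6 1 7 3 4 2 0 5]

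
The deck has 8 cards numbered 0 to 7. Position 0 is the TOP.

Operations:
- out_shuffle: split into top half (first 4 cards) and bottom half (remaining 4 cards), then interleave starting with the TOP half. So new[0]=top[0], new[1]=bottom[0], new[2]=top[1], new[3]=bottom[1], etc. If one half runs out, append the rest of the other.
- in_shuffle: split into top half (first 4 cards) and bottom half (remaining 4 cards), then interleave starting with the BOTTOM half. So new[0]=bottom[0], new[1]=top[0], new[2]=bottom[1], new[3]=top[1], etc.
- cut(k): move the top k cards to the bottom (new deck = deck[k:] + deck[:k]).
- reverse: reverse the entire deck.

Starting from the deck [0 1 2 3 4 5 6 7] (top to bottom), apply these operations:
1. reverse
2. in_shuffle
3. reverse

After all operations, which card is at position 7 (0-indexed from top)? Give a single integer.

Answer: 3

Derivation:
After op 1 (reverse): [7 6 5 4 3 2 1 0]
After op 2 (in_shuffle): [3 7 2 6 1 5 0 4]
After op 3 (reverse): [4 0 5 1 6 2 7 3]
Position 7: card 3.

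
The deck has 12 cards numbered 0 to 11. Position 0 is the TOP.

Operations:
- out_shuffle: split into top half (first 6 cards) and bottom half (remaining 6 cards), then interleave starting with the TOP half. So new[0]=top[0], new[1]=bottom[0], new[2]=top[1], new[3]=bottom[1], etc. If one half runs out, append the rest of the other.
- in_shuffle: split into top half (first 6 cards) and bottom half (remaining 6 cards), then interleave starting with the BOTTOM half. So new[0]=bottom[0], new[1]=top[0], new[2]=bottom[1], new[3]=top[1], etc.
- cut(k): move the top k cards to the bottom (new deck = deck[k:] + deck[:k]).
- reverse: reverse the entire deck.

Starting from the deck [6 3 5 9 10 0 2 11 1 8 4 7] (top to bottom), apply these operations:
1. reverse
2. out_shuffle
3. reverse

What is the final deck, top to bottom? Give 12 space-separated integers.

Answer: 6 2 3 11 5 1 9 8 10 4 0 7

Derivation:
After op 1 (reverse): [7 4 8 1 11 2 0 10 9 5 3 6]
After op 2 (out_shuffle): [7 0 4 10 8 9 1 5 11 3 2 6]
After op 3 (reverse): [6 2 3 11 5 1 9 8 10 4 0 7]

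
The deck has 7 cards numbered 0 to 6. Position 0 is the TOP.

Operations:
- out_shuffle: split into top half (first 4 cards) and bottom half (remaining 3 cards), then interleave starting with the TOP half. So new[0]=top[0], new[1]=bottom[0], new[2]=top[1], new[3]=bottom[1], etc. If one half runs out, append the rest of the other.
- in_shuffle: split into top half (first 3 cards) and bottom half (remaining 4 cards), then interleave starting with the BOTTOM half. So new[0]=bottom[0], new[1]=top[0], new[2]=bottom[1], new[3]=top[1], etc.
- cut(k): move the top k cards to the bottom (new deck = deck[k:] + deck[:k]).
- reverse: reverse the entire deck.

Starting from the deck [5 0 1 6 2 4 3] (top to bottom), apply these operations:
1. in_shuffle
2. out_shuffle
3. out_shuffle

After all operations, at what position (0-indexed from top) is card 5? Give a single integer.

After op 1 (in_shuffle): [6 5 2 0 4 1 3]
After op 2 (out_shuffle): [6 4 5 1 2 3 0]
After op 3 (out_shuffle): [6 2 4 3 5 0 1]
Card 5 is at position 4.

Answer: 4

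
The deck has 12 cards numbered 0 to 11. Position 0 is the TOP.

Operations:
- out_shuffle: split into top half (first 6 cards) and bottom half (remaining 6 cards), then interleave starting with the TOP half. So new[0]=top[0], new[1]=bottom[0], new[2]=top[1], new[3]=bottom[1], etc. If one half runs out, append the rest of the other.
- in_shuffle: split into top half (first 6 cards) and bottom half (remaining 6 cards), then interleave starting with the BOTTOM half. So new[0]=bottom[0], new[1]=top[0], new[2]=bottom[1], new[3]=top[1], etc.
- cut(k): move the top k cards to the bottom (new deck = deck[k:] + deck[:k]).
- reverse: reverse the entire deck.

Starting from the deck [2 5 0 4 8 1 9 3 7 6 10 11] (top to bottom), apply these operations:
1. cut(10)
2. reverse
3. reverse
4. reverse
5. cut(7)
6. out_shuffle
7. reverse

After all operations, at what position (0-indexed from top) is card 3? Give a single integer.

Answer: 8

Derivation:
After op 1 (cut(10)): [10 11 2 5 0 4 8 1 9 3 7 6]
After op 2 (reverse): [6 7 3 9 1 8 4 0 5 2 11 10]
After op 3 (reverse): [10 11 2 5 0 4 8 1 9 3 7 6]
After op 4 (reverse): [6 7 3 9 1 8 4 0 5 2 11 10]
After op 5 (cut(7)): [0 5 2 11 10 6 7 3 9 1 8 4]
After op 6 (out_shuffle): [0 7 5 3 2 9 11 1 10 8 6 4]
After op 7 (reverse): [4 6 8 10 1 11 9 2 3 5 7 0]
Card 3 is at position 8.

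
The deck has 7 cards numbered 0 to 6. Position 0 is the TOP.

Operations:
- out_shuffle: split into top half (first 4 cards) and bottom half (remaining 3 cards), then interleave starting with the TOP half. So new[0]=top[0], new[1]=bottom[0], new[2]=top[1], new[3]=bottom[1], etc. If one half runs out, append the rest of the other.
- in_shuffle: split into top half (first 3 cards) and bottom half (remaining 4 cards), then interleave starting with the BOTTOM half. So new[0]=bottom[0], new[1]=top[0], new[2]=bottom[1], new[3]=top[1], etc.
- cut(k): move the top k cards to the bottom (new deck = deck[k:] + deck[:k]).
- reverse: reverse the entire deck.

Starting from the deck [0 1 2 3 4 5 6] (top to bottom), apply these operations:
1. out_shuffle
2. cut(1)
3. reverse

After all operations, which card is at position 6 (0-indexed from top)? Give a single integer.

After op 1 (out_shuffle): [0 4 1 5 2 6 3]
After op 2 (cut(1)): [4 1 5 2 6 3 0]
After op 3 (reverse): [0 3 6 2 5 1 4]
Position 6: card 4.

Answer: 4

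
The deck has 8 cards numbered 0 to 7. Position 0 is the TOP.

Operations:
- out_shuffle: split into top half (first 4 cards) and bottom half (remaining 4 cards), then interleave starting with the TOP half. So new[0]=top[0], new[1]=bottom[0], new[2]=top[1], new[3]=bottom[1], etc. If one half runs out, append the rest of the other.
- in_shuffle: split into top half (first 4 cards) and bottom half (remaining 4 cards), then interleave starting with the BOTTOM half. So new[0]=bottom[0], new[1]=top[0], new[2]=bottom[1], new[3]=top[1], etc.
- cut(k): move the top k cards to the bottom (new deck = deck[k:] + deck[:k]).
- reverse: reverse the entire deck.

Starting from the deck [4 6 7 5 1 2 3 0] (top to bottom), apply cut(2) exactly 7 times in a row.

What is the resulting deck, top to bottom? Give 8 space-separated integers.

After op 1 (cut(2)): [7 5 1 2 3 0 4 6]
After op 2 (cut(2)): [1 2 3 0 4 6 7 5]
After op 3 (cut(2)): [3 0 4 6 7 5 1 2]
After op 4 (cut(2)): [4 6 7 5 1 2 3 0]
After op 5 (cut(2)): [7 5 1 2 3 0 4 6]
After op 6 (cut(2)): [1 2 3 0 4 6 7 5]
After op 7 (cut(2)): [3 0 4 6 7 5 1 2]

Answer: 3 0 4 6 7 5 1 2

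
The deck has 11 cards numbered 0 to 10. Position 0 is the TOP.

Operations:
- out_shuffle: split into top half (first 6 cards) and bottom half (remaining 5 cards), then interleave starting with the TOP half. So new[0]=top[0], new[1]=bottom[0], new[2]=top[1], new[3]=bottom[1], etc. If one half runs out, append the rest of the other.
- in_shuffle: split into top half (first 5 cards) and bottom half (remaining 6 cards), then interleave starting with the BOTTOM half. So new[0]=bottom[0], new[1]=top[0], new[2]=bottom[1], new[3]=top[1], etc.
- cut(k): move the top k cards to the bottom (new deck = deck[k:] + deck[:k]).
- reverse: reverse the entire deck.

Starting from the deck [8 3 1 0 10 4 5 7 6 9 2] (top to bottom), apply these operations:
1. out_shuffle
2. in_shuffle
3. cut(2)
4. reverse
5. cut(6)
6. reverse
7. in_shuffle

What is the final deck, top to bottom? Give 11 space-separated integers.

After op 1 (out_shuffle): [8 5 3 7 1 6 0 9 10 2 4]
After op 2 (in_shuffle): [6 8 0 5 9 3 10 7 2 1 4]
After op 3 (cut(2)): [0 5 9 3 10 7 2 1 4 6 8]
After op 4 (reverse): [8 6 4 1 2 7 10 3 9 5 0]
After op 5 (cut(6)): [10 3 9 5 0 8 6 4 1 2 7]
After op 6 (reverse): [7 2 1 4 6 8 0 5 9 3 10]
After op 7 (in_shuffle): [8 7 0 2 5 1 9 4 3 6 10]

Answer: 8 7 0 2 5 1 9 4 3 6 10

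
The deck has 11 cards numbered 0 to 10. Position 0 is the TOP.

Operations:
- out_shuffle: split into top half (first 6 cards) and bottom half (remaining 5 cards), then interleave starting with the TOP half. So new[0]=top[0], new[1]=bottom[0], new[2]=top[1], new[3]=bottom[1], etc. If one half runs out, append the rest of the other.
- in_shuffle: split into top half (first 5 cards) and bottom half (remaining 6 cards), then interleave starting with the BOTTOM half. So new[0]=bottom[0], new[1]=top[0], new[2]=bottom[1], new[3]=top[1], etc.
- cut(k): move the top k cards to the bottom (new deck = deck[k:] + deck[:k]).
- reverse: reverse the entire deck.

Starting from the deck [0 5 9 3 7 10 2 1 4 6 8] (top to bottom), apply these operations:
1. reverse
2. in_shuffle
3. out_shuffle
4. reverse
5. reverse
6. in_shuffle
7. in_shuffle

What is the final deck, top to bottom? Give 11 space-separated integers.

Answer: 8 5 3 10 1 6 0 9 7 2 4

Derivation:
After op 1 (reverse): [8 6 4 1 2 10 7 3 9 5 0]
After op 2 (in_shuffle): [10 8 7 6 3 4 9 1 5 2 0]
After op 3 (out_shuffle): [10 9 8 1 7 5 6 2 3 0 4]
After op 4 (reverse): [4 0 3 2 6 5 7 1 8 9 10]
After op 5 (reverse): [10 9 8 1 7 5 6 2 3 0 4]
After op 6 (in_shuffle): [5 10 6 9 2 8 3 1 0 7 4]
After op 7 (in_shuffle): [8 5 3 10 1 6 0 9 7 2 4]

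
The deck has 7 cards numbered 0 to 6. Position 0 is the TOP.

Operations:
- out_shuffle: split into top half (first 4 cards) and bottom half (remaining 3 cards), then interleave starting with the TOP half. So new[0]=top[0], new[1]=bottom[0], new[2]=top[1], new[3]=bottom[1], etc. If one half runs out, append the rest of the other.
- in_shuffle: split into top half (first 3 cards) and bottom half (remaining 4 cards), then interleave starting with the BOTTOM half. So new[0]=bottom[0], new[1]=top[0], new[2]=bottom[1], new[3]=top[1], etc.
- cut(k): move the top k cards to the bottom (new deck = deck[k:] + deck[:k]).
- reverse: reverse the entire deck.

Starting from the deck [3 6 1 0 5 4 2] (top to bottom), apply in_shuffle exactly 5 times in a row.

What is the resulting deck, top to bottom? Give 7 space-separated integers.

Answer: 6 0 4 3 1 5 2

Derivation:
After op 1 (in_shuffle): [0 3 5 6 4 1 2]
After op 2 (in_shuffle): [6 0 4 3 1 5 2]
After op 3 (in_shuffle): [3 6 1 0 5 4 2]
After op 4 (in_shuffle): [0 3 5 6 4 1 2]
After op 5 (in_shuffle): [6 0 4 3 1 5 2]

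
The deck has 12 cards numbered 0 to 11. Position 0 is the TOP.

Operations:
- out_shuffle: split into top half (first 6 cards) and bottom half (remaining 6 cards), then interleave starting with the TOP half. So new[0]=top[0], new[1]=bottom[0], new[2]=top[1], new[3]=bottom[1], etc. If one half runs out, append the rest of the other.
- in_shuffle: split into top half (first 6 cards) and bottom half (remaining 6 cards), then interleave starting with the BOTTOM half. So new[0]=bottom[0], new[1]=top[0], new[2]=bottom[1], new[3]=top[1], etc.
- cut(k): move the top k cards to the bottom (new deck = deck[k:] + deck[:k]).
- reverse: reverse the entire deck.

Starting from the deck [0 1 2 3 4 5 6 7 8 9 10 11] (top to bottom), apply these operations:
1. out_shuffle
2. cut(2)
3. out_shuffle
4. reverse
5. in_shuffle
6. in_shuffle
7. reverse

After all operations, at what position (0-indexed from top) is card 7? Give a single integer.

After op 1 (out_shuffle): [0 6 1 7 2 8 3 9 4 10 5 11]
After op 2 (cut(2)): [1 7 2 8 3 9 4 10 5 11 0 6]
After op 3 (out_shuffle): [1 4 7 10 2 5 8 11 3 0 9 6]
After op 4 (reverse): [6 9 0 3 11 8 5 2 10 7 4 1]
After op 5 (in_shuffle): [5 6 2 9 10 0 7 3 4 11 1 8]
After op 6 (in_shuffle): [7 5 3 6 4 2 11 9 1 10 8 0]
After op 7 (reverse): [0 8 10 1 9 11 2 4 6 3 5 7]
Card 7 is at position 11.

Answer: 11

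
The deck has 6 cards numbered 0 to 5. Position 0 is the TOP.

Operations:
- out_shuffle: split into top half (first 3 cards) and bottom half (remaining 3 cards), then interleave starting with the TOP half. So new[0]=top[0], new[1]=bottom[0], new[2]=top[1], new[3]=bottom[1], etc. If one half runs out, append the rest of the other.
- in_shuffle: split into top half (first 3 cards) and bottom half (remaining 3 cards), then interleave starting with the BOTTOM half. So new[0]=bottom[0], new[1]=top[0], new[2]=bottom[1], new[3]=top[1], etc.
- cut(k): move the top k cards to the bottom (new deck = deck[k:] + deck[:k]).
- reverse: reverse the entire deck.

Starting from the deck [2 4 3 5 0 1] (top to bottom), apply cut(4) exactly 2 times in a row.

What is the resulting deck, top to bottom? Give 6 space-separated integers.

After op 1 (cut(4)): [0 1 2 4 3 5]
After op 2 (cut(4)): [3 5 0 1 2 4]

Answer: 3 5 0 1 2 4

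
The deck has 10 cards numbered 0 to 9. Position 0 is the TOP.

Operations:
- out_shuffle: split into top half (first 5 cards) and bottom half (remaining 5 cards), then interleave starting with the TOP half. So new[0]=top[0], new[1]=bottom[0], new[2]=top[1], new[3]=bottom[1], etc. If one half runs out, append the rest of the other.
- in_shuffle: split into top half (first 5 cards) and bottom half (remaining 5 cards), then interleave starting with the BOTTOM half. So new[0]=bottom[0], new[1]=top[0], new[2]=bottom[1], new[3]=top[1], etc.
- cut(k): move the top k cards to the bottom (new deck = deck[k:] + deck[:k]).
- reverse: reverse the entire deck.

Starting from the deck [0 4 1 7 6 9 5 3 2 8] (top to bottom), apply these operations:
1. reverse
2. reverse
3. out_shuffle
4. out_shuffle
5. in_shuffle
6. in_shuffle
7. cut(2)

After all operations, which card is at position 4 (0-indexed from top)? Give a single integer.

Answer: 8

Derivation:
After op 1 (reverse): [8 2 3 5 9 6 7 1 4 0]
After op 2 (reverse): [0 4 1 7 6 9 5 3 2 8]
After op 3 (out_shuffle): [0 9 4 5 1 3 7 2 6 8]
After op 4 (out_shuffle): [0 3 9 7 4 2 5 6 1 8]
After op 5 (in_shuffle): [2 0 5 3 6 9 1 7 8 4]
After op 6 (in_shuffle): [9 2 1 0 7 5 8 3 4 6]
After op 7 (cut(2)): [1 0 7 5 8 3 4 6 9 2]
Position 4: card 8.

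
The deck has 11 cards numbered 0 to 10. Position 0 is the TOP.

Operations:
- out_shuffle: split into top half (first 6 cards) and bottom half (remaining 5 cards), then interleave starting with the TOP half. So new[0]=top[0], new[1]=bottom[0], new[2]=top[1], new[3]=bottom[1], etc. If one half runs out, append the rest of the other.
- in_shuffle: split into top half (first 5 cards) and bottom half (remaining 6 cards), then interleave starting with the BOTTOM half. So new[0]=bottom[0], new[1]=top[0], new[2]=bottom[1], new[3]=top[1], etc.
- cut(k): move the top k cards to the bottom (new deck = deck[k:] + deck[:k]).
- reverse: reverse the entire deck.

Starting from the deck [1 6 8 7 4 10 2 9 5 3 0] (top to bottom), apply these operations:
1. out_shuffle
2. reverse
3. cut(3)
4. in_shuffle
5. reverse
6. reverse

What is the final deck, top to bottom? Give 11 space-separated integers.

After op 1 (out_shuffle): [1 2 6 9 8 5 7 3 4 0 10]
After op 2 (reverse): [10 0 4 3 7 5 8 9 6 2 1]
After op 3 (cut(3)): [3 7 5 8 9 6 2 1 10 0 4]
After op 4 (in_shuffle): [6 3 2 7 1 5 10 8 0 9 4]
After op 5 (reverse): [4 9 0 8 10 5 1 7 2 3 6]
After op 6 (reverse): [6 3 2 7 1 5 10 8 0 9 4]

Answer: 6 3 2 7 1 5 10 8 0 9 4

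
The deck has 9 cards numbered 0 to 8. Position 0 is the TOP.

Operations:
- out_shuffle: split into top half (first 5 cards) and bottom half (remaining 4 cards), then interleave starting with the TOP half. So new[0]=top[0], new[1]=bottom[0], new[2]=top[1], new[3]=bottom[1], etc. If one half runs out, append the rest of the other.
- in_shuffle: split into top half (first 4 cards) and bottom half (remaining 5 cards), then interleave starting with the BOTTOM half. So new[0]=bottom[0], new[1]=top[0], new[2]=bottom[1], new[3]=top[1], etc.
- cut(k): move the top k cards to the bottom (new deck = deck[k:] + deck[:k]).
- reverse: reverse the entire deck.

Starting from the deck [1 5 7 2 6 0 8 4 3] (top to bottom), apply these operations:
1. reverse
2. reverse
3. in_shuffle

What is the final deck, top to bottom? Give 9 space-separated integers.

After op 1 (reverse): [3 4 8 0 6 2 7 5 1]
After op 2 (reverse): [1 5 7 2 6 0 8 4 3]
After op 3 (in_shuffle): [6 1 0 5 8 7 4 2 3]

Answer: 6 1 0 5 8 7 4 2 3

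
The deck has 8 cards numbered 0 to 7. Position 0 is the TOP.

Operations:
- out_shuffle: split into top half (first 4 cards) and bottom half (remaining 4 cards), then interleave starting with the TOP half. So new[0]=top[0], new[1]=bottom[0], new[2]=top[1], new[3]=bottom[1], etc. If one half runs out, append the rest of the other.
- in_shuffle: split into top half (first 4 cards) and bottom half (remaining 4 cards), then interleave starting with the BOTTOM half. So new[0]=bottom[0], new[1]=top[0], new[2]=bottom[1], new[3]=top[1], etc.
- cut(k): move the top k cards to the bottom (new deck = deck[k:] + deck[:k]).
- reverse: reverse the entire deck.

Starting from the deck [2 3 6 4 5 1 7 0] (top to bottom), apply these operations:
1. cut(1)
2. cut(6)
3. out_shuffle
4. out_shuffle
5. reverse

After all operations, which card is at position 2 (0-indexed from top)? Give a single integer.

Answer: 6

Derivation:
After op 1 (cut(1)): [3 6 4 5 1 7 0 2]
After op 2 (cut(6)): [0 2 3 6 4 5 1 7]
After op 3 (out_shuffle): [0 4 2 5 3 1 6 7]
After op 4 (out_shuffle): [0 3 4 1 2 6 5 7]
After op 5 (reverse): [7 5 6 2 1 4 3 0]
Position 2: card 6.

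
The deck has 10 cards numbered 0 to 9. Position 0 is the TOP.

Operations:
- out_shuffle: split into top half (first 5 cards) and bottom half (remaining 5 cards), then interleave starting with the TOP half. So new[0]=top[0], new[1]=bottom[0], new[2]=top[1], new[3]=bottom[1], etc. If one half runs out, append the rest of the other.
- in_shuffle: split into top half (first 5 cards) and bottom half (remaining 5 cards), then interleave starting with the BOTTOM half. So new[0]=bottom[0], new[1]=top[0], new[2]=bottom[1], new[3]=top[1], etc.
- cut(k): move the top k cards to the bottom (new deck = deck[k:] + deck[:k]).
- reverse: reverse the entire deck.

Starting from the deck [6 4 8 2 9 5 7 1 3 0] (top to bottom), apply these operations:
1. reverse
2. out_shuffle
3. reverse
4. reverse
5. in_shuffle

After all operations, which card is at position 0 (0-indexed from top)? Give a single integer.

After op 1 (reverse): [0 3 1 7 5 9 2 8 4 6]
After op 2 (out_shuffle): [0 9 3 2 1 8 7 4 5 6]
After op 3 (reverse): [6 5 4 7 8 1 2 3 9 0]
After op 4 (reverse): [0 9 3 2 1 8 7 4 5 6]
After op 5 (in_shuffle): [8 0 7 9 4 3 5 2 6 1]
Position 0: card 8.

Answer: 8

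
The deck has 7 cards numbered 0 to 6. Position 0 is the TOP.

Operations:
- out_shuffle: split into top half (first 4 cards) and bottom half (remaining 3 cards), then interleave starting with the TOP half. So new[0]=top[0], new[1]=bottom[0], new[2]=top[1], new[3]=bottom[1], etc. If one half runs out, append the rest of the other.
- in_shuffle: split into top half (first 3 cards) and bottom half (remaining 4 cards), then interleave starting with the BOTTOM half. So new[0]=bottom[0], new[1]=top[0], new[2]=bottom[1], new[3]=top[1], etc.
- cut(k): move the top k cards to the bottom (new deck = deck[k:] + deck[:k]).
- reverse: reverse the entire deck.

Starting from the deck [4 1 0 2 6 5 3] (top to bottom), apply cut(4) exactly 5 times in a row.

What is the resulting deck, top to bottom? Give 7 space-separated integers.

After op 1 (cut(4)): [6 5 3 4 1 0 2]
After op 2 (cut(4)): [1 0 2 6 5 3 4]
After op 3 (cut(4)): [5 3 4 1 0 2 6]
After op 4 (cut(4)): [0 2 6 5 3 4 1]
After op 5 (cut(4)): [3 4 1 0 2 6 5]

Answer: 3 4 1 0 2 6 5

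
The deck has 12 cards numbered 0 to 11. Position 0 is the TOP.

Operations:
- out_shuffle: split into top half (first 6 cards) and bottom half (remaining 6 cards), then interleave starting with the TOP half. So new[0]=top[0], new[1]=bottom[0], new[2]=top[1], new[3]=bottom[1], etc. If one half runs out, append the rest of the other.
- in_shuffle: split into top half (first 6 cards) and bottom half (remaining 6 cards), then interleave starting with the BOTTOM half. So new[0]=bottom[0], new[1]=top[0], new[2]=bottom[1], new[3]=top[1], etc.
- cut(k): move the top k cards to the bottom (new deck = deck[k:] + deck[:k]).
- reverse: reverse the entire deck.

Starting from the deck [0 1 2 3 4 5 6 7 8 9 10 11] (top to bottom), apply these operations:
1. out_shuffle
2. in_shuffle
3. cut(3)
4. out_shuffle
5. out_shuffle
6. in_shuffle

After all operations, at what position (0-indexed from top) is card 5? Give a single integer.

Answer: 6

Derivation:
After op 1 (out_shuffle): [0 6 1 7 2 8 3 9 4 10 5 11]
After op 2 (in_shuffle): [3 0 9 6 4 1 10 7 5 2 11 8]
After op 3 (cut(3)): [6 4 1 10 7 5 2 11 8 3 0 9]
After op 4 (out_shuffle): [6 2 4 11 1 8 10 3 7 0 5 9]
After op 5 (out_shuffle): [6 10 2 3 4 7 11 0 1 5 8 9]
After op 6 (in_shuffle): [11 6 0 10 1 2 5 3 8 4 9 7]
Card 5 is at position 6.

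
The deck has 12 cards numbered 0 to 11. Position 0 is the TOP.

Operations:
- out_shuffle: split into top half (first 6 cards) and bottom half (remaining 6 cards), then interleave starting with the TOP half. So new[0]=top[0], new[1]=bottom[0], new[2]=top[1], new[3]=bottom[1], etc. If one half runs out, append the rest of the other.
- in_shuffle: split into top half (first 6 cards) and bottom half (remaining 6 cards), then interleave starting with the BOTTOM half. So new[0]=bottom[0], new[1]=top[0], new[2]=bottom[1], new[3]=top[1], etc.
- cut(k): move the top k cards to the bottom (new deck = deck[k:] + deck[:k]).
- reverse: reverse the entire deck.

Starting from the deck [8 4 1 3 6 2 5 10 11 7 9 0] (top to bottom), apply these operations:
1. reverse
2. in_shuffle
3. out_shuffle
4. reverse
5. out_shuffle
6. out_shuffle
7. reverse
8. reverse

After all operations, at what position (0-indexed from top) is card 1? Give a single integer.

Answer: 7

Derivation:
After op 1 (reverse): [0 9 7 11 10 5 2 6 3 1 4 8]
After op 2 (in_shuffle): [2 0 6 9 3 7 1 11 4 10 8 5]
After op 3 (out_shuffle): [2 1 0 11 6 4 9 10 3 8 7 5]
After op 4 (reverse): [5 7 8 3 10 9 4 6 11 0 1 2]
After op 5 (out_shuffle): [5 4 7 6 8 11 3 0 10 1 9 2]
After op 6 (out_shuffle): [5 3 4 0 7 10 6 1 8 9 11 2]
After op 7 (reverse): [2 11 9 8 1 6 10 7 0 4 3 5]
After op 8 (reverse): [5 3 4 0 7 10 6 1 8 9 11 2]
Card 1 is at position 7.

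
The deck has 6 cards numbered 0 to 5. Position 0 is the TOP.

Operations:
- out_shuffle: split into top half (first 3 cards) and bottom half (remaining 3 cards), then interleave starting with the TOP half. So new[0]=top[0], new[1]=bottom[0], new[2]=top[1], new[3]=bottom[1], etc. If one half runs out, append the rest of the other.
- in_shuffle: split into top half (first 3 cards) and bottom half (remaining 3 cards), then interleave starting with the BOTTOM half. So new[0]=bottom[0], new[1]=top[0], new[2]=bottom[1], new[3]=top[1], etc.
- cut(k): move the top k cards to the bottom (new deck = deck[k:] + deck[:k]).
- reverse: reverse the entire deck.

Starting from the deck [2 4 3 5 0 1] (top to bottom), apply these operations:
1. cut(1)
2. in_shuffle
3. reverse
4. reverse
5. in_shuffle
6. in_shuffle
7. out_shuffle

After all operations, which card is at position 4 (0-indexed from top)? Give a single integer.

Answer: 5

Derivation:
After op 1 (cut(1)): [4 3 5 0 1 2]
After op 2 (in_shuffle): [0 4 1 3 2 5]
After op 3 (reverse): [5 2 3 1 4 0]
After op 4 (reverse): [0 4 1 3 2 5]
After op 5 (in_shuffle): [3 0 2 4 5 1]
After op 6 (in_shuffle): [4 3 5 0 1 2]
After op 7 (out_shuffle): [4 0 3 1 5 2]
Position 4: card 5.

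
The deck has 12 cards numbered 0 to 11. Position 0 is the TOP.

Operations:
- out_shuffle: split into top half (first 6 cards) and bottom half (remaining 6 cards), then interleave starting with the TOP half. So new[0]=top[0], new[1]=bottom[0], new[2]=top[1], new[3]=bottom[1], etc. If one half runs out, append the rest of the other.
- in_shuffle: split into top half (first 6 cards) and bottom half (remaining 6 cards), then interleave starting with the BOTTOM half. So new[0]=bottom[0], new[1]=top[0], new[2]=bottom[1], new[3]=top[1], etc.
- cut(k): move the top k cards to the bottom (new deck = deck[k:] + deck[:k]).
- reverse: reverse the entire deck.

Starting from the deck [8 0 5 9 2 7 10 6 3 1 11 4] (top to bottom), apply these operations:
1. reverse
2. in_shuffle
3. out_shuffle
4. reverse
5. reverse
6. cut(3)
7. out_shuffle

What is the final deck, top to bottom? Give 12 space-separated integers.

After op 1 (reverse): [4 11 1 3 6 10 7 2 9 5 0 8]
After op 2 (in_shuffle): [7 4 2 11 9 1 5 3 0 6 8 10]
After op 3 (out_shuffle): [7 5 4 3 2 0 11 6 9 8 1 10]
After op 4 (reverse): [10 1 8 9 6 11 0 2 3 4 5 7]
After op 5 (reverse): [7 5 4 3 2 0 11 6 9 8 1 10]
After op 6 (cut(3)): [3 2 0 11 6 9 8 1 10 7 5 4]
After op 7 (out_shuffle): [3 8 2 1 0 10 11 7 6 5 9 4]

Answer: 3 8 2 1 0 10 11 7 6 5 9 4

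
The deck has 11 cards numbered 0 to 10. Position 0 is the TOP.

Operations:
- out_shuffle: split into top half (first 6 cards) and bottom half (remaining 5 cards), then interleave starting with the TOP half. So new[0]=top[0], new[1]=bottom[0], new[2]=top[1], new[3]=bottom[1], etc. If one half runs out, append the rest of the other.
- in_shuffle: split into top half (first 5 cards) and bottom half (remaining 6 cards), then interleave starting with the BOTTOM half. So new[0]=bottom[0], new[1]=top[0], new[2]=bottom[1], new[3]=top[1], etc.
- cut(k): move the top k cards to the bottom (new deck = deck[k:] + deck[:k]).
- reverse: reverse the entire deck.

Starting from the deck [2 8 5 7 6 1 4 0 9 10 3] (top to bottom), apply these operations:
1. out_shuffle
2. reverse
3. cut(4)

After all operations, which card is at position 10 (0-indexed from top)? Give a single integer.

After op 1 (out_shuffle): [2 4 8 0 5 9 7 10 6 3 1]
After op 2 (reverse): [1 3 6 10 7 9 5 0 8 4 2]
After op 3 (cut(4)): [7 9 5 0 8 4 2 1 3 6 10]
Position 10: card 10.

Answer: 10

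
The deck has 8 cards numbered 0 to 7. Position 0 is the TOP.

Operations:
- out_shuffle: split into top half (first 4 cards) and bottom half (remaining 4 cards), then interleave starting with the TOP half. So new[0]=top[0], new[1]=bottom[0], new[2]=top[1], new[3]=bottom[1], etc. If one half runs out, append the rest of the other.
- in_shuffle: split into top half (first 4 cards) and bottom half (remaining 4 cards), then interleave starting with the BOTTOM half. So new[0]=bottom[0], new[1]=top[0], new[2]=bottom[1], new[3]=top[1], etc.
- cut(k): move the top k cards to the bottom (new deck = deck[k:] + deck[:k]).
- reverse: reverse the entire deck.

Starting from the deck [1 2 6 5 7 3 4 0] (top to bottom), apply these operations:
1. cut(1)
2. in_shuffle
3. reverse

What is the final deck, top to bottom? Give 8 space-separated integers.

After op 1 (cut(1)): [2 6 5 7 3 4 0 1]
After op 2 (in_shuffle): [3 2 4 6 0 5 1 7]
After op 3 (reverse): [7 1 5 0 6 4 2 3]

Answer: 7 1 5 0 6 4 2 3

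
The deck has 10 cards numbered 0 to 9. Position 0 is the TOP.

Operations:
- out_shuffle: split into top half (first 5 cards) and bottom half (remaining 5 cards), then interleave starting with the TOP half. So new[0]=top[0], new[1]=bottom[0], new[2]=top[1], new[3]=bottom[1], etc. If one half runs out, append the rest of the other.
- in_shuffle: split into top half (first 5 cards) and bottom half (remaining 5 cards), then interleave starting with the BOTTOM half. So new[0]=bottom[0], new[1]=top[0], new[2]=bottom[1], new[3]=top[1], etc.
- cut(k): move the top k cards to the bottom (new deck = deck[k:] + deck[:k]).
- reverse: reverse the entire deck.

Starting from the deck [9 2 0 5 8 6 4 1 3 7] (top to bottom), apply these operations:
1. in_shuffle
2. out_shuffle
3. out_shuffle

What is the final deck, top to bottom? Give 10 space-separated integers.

After op 1 (in_shuffle): [6 9 4 2 1 0 3 5 7 8]
After op 2 (out_shuffle): [6 0 9 3 4 5 2 7 1 8]
After op 3 (out_shuffle): [6 5 0 2 9 7 3 1 4 8]

Answer: 6 5 0 2 9 7 3 1 4 8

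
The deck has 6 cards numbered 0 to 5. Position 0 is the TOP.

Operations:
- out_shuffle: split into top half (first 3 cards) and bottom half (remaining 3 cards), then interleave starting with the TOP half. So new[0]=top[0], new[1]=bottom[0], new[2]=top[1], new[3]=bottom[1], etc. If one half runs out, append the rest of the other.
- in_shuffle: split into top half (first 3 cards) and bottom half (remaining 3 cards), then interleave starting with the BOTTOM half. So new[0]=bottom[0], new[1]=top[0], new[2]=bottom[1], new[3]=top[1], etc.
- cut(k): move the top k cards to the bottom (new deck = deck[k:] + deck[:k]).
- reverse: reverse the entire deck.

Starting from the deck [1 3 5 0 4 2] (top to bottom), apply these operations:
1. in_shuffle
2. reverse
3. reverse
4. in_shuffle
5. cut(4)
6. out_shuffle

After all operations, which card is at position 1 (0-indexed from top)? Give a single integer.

Answer: 0

Derivation:
After op 1 (in_shuffle): [0 1 4 3 2 5]
After op 2 (reverse): [5 2 3 4 1 0]
After op 3 (reverse): [0 1 4 3 2 5]
After op 4 (in_shuffle): [3 0 2 1 5 4]
After op 5 (cut(4)): [5 4 3 0 2 1]
After op 6 (out_shuffle): [5 0 4 2 3 1]
Position 1: card 0.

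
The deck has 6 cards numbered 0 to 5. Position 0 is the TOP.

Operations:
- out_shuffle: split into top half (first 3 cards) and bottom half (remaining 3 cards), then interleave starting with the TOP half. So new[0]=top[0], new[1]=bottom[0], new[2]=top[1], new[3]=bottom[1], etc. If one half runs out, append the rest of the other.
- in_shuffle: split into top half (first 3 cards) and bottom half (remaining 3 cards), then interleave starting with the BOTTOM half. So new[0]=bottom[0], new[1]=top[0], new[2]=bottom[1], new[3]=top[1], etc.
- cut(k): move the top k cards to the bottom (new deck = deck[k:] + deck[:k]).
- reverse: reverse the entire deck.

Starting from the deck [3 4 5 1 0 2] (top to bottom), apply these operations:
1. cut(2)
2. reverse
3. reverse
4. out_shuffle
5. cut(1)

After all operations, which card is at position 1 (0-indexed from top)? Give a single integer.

Answer: 1

Derivation:
After op 1 (cut(2)): [5 1 0 2 3 4]
After op 2 (reverse): [4 3 2 0 1 5]
After op 3 (reverse): [5 1 0 2 3 4]
After op 4 (out_shuffle): [5 2 1 3 0 4]
After op 5 (cut(1)): [2 1 3 0 4 5]
Position 1: card 1.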